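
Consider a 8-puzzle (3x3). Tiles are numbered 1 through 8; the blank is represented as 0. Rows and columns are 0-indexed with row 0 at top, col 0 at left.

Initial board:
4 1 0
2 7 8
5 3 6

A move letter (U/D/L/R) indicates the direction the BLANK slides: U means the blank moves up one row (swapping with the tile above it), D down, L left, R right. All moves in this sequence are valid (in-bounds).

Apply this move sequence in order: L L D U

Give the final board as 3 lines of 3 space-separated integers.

After move 1 (L):
4 0 1
2 7 8
5 3 6

After move 2 (L):
0 4 1
2 7 8
5 3 6

After move 3 (D):
2 4 1
0 7 8
5 3 6

After move 4 (U):
0 4 1
2 7 8
5 3 6

Answer: 0 4 1
2 7 8
5 3 6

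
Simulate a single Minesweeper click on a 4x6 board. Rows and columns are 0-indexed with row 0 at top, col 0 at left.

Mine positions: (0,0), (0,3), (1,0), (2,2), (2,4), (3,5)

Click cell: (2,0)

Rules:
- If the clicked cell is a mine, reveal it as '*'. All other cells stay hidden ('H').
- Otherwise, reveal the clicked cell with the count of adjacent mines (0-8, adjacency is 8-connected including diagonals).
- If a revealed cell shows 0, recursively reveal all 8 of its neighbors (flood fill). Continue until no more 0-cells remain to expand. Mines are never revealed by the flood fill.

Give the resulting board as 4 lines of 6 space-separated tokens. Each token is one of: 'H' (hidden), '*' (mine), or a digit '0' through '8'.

H H H H H H
H H H H H H
1 H H H H H
H H H H H H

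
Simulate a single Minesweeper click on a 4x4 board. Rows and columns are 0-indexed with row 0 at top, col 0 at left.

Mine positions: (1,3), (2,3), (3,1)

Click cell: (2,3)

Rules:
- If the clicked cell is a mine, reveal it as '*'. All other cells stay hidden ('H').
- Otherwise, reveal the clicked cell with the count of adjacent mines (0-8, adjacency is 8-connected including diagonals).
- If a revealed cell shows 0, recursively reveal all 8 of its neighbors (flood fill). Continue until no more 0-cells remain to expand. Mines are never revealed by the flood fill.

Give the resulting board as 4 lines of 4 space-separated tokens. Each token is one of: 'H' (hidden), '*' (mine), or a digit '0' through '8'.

H H H H
H H H H
H H H *
H H H H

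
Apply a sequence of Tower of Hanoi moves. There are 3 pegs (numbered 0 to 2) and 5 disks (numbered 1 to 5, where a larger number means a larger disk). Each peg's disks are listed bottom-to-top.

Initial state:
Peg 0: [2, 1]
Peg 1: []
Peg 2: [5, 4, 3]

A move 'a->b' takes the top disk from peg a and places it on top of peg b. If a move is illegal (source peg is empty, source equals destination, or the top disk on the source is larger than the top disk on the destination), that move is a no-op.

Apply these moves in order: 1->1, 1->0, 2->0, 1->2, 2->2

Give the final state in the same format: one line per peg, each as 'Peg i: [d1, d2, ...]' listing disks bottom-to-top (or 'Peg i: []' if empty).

Answer: Peg 0: [2, 1]
Peg 1: []
Peg 2: [5, 4, 3]

Derivation:
After move 1 (1->1):
Peg 0: [2, 1]
Peg 1: []
Peg 2: [5, 4, 3]

After move 2 (1->0):
Peg 0: [2, 1]
Peg 1: []
Peg 2: [5, 4, 3]

After move 3 (2->0):
Peg 0: [2, 1]
Peg 1: []
Peg 2: [5, 4, 3]

After move 4 (1->2):
Peg 0: [2, 1]
Peg 1: []
Peg 2: [5, 4, 3]

After move 5 (2->2):
Peg 0: [2, 1]
Peg 1: []
Peg 2: [5, 4, 3]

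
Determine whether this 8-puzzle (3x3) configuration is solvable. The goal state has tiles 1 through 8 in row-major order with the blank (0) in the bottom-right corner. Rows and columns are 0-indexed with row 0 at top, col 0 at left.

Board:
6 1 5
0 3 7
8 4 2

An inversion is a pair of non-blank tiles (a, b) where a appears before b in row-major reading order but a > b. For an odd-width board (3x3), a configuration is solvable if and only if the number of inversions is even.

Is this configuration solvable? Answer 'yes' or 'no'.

Answer: yes

Derivation:
Inversions (pairs i<j in row-major order where tile[i] > tile[j] > 0): 14
14 is even, so the puzzle is solvable.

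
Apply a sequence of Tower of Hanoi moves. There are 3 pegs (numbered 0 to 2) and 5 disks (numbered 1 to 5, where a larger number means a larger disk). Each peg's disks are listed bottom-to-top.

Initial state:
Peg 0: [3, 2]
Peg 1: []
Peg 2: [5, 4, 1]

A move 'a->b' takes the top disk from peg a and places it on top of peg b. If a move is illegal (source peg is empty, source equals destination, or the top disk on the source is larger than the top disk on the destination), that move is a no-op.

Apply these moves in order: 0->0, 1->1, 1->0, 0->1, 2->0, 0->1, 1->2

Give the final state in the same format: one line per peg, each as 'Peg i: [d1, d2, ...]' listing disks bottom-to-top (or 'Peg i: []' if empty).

After move 1 (0->0):
Peg 0: [3, 2]
Peg 1: []
Peg 2: [5, 4, 1]

After move 2 (1->1):
Peg 0: [3, 2]
Peg 1: []
Peg 2: [5, 4, 1]

After move 3 (1->0):
Peg 0: [3, 2]
Peg 1: []
Peg 2: [5, 4, 1]

After move 4 (0->1):
Peg 0: [3]
Peg 1: [2]
Peg 2: [5, 4, 1]

After move 5 (2->0):
Peg 0: [3, 1]
Peg 1: [2]
Peg 2: [5, 4]

After move 6 (0->1):
Peg 0: [3]
Peg 1: [2, 1]
Peg 2: [5, 4]

After move 7 (1->2):
Peg 0: [3]
Peg 1: [2]
Peg 2: [5, 4, 1]

Answer: Peg 0: [3]
Peg 1: [2]
Peg 2: [5, 4, 1]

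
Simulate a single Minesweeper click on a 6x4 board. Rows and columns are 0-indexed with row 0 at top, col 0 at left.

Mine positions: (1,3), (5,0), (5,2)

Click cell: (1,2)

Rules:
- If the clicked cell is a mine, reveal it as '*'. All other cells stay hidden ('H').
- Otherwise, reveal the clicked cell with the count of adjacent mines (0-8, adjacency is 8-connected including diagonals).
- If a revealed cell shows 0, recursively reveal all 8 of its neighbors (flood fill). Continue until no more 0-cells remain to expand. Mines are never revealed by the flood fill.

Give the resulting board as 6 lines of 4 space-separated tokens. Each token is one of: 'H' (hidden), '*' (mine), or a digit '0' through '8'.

H H H H
H H 1 H
H H H H
H H H H
H H H H
H H H H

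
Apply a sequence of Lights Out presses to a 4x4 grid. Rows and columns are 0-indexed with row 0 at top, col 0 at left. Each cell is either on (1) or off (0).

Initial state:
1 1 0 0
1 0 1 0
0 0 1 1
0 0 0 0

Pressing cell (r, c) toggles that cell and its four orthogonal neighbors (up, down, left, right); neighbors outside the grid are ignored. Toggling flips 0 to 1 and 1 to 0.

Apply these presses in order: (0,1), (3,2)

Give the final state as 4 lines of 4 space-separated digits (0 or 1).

After press 1 at (0,1):
0 0 1 0
1 1 1 0
0 0 1 1
0 0 0 0

After press 2 at (3,2):
0 0 1 0
1 1 1 0
0 0 0 1
0 1 1 1

Answer: 0 0 1 0
1 1 1 0
0 0 0 1
0 1 1 1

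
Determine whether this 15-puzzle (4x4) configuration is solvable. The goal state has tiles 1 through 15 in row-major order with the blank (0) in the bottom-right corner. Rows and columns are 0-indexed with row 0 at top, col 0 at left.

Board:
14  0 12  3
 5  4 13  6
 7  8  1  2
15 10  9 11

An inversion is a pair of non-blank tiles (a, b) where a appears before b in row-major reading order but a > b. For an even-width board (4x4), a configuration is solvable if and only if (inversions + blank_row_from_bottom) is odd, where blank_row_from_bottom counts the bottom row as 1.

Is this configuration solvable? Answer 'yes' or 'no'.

Inversions: 49
Blank is in row 0 (0-indexed from top), which is row 4 counting from the bottom (bottom = 1).
49 + 4 = 53, which is odd, so the puzzle is solvable.

Answer: yes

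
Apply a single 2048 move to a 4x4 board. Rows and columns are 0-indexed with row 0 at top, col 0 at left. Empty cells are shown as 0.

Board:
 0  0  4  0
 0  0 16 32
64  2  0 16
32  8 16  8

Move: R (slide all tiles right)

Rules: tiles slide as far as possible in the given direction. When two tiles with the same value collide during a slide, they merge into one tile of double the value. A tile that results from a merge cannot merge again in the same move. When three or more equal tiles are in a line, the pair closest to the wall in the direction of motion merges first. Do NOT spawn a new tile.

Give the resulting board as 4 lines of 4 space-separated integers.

Slide right:
row 0: [0, 0, 4, 0] -> [0, 0, 0, 4]
row 1: [0, 0, 16, 32] -> [0, 0, 16, 32]
row 2: [64, 2, 0, 16] -> [0, 64, 2, 16]
row 3: [32, 8, 16, 8] -> [32, 8, 16, 8]

Answer:  0  0  0  4
 0  0 16 32
 0 64  2 16
32  8 16  8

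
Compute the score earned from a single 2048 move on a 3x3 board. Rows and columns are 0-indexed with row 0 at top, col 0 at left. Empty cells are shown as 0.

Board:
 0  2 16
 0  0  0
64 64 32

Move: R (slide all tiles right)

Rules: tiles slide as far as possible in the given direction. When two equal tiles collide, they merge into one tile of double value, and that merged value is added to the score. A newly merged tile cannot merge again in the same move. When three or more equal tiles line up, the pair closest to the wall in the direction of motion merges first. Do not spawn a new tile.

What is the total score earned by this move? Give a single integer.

Slide right:
row 0: [0, 2, 16] -> [0, 2, 16]  score +0 (running 0)
row 1: [0, 0, 0] -> [0, 0, 0]  score +0 (running 0)
row 2: [64, 64, 32] -> [0, 128, 32]  score +128 (running 128)
Board after move:
  0   2  16
  0   0   0
  0 128  32

Answer: 128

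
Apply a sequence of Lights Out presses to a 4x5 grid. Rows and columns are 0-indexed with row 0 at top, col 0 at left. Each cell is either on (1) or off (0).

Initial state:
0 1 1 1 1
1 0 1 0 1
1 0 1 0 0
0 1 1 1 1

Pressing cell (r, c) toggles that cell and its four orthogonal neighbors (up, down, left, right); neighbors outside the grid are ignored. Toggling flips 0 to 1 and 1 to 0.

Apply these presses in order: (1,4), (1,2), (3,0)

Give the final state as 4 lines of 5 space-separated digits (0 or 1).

After press 1 at (1,4):
0 1 1 1 0
1 0 1 1 0
1 0 1 0 1
0 1 1 1 1

After press 2 at (1,2):
0 1 0 1 0
1 1 0 0 0
1 0 0 0 1
0 1 1 1 1

After press 3 at (3,0):
0 1 0 1 0
1 1 0 0 0
0 0 0 0 1
1 0 1 1 1

Answer: 0 1 0 1 0
1 1 0 0 0
0 0 0 0 1
1 0 1 1 1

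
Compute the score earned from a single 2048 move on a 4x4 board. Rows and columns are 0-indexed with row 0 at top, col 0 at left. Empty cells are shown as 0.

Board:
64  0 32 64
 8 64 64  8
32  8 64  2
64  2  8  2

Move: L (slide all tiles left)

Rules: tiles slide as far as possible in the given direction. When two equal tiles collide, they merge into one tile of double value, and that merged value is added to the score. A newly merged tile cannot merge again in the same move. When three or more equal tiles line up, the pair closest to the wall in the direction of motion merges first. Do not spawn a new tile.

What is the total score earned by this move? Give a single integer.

Answer: 128

Derivation:
Slide left:
row 0: [64, 0, 32, 64] -> [64, 32, 64, 0]  score +0 (running 0)
row 1: [8, 64, 64, 8] -> [8, 128, 8, 0]  score +128 (running 128)
row 2: [32, 8, 64, 2] -> [32, 8, 64, 2]  score +0 (running 128)
row 3: [64, 2, 8, 2] -> [64, 2, 8, 2]  score +0 (running 128)
Board after move:
 64  32  64   0
  8 128   8   0
 32   8  64   2
 64   2   8   2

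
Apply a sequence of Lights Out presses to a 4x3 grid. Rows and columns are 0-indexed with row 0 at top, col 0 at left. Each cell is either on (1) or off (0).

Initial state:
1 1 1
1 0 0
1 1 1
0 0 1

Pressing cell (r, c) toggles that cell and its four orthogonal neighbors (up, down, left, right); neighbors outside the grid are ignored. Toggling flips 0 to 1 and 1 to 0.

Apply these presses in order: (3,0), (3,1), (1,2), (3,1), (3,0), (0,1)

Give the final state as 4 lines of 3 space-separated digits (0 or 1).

Answer: 0 0 1
1 0 1
1 1 0
0 0 1

Derivation:
After press 1 at (3,0):
1 1 1
1 0 0
0 1 1
1 1 1

After press 2 at (3,1):
1 1 1
1 0 0
0 0 1
0 0 0

After press 3 at (1,2):
1 1 0
1 1 1
0 0 0
0 0 0

After press 4 at (3,1):
1 1 0
1 1 1
0 1 0
1 1 1

After press 5 at (3,0):
1 1 0
1 1 1
1 1 0
0 0 1

After press 6 at (0,1):
0 0 1
1 0 1
1 1 0
0 0 1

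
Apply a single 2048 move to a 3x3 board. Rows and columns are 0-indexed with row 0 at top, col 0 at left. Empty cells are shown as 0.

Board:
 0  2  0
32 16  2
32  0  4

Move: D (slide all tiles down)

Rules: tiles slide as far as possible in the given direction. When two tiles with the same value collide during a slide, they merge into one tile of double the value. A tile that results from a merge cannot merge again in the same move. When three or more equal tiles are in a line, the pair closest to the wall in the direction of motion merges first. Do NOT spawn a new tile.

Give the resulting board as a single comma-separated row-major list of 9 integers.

Answer: 0, 0, 0, 0, 2, 2, 64, 16, 4

Derivation:
Slide down:
col 0: [0, 32, 32] -> [0, 0, 64]
col 1: [2, 16, 0] -> [0, 2, 16]
col 2: [0, 2, 4] -> [0, 2, 4]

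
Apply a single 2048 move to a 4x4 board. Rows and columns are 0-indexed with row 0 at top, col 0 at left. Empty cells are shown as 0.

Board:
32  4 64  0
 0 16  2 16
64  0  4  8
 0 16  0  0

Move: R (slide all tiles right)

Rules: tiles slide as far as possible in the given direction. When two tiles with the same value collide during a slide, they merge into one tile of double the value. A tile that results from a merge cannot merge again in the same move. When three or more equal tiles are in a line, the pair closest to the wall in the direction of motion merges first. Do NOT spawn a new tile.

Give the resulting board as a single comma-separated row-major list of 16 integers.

Slide right:
row 0: [32, 4, 64, 0] -> [0, 32, 4, 64]
row 1: [0, 16, 2, 16] -> [0, 16, 2, 16]
row 2: [64, 0, 4, 8] -> [0, 64, 4, 8]
row 3: [0, 16, 0, 0] -> [0, 0, 0, 16]

Answer: 0, 32, 4, 64, 0, 16, 2, 16, 0, 64, 4, 8, 0, 0, 0, 16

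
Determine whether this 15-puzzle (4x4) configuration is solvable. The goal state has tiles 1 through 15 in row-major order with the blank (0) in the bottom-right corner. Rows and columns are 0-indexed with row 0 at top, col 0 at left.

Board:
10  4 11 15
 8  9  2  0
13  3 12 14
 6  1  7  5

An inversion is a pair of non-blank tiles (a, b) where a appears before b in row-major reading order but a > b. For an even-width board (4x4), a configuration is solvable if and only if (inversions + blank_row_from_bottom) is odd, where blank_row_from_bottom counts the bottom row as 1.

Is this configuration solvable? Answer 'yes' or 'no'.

Inversions: 62
Blank is in row 1 (0-indexed from top), which is row 3 counting from the bottom (bottom = 1).
62 + 3 = 65, which is odd, so the puzzle is solvable.

Answer: yes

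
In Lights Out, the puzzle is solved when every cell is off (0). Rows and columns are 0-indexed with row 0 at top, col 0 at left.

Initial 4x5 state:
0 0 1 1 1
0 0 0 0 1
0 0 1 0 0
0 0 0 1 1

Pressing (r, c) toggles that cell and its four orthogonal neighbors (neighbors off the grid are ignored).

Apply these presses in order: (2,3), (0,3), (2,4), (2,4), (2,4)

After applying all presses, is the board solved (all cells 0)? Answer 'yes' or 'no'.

After press 1 at (2,3):
0 0 1 1 1
0 0 0 1 1
0 0 0 1 1
0 0 0 0 1

After press 2 at (0,3):
0 0 0 0 0
0 0 0 0 1
0 0 0 1 1
0 0 0 0 1

After press 3 at (2,4):
0 0 0 0 0
0 0 0 0 0
0 0 0 0 0
0 0 0 0 0

After press 4 at (2,4):
0 0 0 0 0
0 0 0 0 1
0 0 0 1 1
0 0 0 0 1

After press 5 at (2,4):
0 0 0 0 0
0 0 0 0 0
0 0 0 0 0
0 0 0 0 0

Lights still on: 0

Answer: yes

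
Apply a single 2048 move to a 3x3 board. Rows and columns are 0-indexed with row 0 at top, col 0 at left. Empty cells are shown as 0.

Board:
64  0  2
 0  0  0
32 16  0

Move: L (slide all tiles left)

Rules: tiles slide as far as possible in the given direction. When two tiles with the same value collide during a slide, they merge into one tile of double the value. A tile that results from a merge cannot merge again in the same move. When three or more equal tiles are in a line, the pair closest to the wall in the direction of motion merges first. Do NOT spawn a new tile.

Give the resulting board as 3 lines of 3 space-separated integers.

Slide left:
row 0: [64, 0, 2] -> [64, 2, 0]
row 1: [0, 0, 0] -> [0, 0, 0]
row 2: [32, 16, 0] -> [32, 16, 0]

Answer: 64  2  0
 0  0  0
32 16  0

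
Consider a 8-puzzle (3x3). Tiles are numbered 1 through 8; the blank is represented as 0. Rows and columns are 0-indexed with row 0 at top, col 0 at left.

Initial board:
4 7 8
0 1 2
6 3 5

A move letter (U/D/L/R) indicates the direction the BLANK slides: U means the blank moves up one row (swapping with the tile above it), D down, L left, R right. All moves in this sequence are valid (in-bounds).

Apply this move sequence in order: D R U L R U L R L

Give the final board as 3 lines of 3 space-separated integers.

After move 1 (D):
4 7 8
6 1 2
0 3 5

After move 2 (R):
4 7 8
6 1 2
3 0 5

After move 3 (U):
4 7 8
6 0 2
3 1 5

After move 4 (L):
4 7 8
0 6 2
3 1 5

After move 5 (R):
4 7 8
6 0 2
3 1 5

After move 6 (U):
4 0 8
6 7 2
3 1 5

After move 7 (L):
0 4 8
6 7 2
3 1 5

After move 8 (R):
4 0 8
6 7 2
3 1 5

After move 9 (L):
0 4 8
6 7 2
3 1 5

Answer: 0 4 8
6 7 2
3 1 5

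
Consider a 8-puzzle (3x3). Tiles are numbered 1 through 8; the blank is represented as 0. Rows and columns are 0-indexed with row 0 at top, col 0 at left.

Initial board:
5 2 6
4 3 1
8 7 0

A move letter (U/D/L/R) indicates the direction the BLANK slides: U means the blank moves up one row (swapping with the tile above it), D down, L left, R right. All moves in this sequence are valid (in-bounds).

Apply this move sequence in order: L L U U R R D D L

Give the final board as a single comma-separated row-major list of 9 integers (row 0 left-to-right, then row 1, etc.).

After move 1 (L):
5 2 6
4 3 1
8 0 7

After move 2 (L):
5 2 6
4 3 1
0 8 7

After move 3 (U):
5 2 6
0 3 1
4 8 7

After move 4 (U):
0 2 6
5 3 1
4 8 7

After move 5 (R):
2 0 6
5 3 1
4 8 7

After move 6 (R):
2 6 0
5 3 1
4 8 7

After move 7 (D):
2 6 1
5 3 0
4 8 7

After move 8 (D):
2 6 1
5 3 7
4 8 0

After move 9 (L):
2 6 1
5 3 7
4 0 8

Answer: 2, 6, 1, 5, 3, 7, 4, 0, 8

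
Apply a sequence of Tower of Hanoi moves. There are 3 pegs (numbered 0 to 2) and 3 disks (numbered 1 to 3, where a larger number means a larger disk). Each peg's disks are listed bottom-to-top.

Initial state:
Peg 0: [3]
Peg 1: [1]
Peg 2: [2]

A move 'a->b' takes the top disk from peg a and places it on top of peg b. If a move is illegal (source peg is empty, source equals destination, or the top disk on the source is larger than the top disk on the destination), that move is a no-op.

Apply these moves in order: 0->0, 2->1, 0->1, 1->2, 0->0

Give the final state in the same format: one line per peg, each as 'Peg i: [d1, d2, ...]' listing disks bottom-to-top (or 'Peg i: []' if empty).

Answer: Peg 0: [3]
Peg 1: []
Peg 2: [2, 1]

Derivation:
After move 1 (0->0):
Peg 0: [3]
Peg 1: [1]
Peg 2: [2]

After move 2 (2->1):
Peg 0: [3]
Peg 1: [1]
Peg 2: [2]

After move 3 (0->1):
Peg 0: [3]
Peg 1: [1]
Peg 2: [2]

After move 4 (1->2):
Peg 0: [3]
Peg 1: []
Peg 2: [2, 1]

After move 5 (0->0):
Peg 0: [3]
Peg 1: []
Peg 2: [2, 1]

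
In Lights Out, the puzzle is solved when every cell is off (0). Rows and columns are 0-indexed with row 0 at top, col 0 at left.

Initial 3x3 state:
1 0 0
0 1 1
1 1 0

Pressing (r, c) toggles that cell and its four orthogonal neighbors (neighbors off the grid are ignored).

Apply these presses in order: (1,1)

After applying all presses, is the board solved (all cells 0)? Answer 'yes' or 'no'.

After press 1 at (1,1):
1 1 0
1 0 0
1 0 0

Lights still on: 4

Answer: no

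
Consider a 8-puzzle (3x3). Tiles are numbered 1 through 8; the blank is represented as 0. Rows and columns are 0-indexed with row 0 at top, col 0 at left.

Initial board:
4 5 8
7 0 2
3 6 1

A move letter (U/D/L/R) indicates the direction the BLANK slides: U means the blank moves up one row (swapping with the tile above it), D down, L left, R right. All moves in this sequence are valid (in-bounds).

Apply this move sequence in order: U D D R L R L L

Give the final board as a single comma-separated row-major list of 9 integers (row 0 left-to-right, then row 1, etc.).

Answer: 4, 5, 8, 7, 6, 2, 0, 3, 1

Derivation:
After move 1 (U):
4 0 8
7 5 2
3 6 1

After move 2 (D):
4 5 8
7 0 2
3 6 1

After move 3 (D):
4 5 8
7 6 2
3 0 1

After move 4 (R):
4 5 8
7 6 2
3 1 0

After move 5 (L):
4 5 8
7 6 2
3 0 1

After move 6 (R):
4 5 8
7 6 2
3 1 0

After move 7 (L):
4 5 8
7 6 2
3 0 1

After move 8 (L):
4 5 8
7 6 2
0 3 1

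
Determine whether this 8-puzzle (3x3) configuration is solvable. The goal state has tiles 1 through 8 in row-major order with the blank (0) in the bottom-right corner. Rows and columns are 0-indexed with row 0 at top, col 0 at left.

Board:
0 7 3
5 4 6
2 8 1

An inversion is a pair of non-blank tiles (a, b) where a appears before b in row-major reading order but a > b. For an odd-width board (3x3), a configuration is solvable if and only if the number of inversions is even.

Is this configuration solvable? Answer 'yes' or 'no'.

Inversions (pairs i<j in row-major order where tile[i] > tile[j] > 0): 17
17 is odd, so the puzzle is not solvable.

Answer: no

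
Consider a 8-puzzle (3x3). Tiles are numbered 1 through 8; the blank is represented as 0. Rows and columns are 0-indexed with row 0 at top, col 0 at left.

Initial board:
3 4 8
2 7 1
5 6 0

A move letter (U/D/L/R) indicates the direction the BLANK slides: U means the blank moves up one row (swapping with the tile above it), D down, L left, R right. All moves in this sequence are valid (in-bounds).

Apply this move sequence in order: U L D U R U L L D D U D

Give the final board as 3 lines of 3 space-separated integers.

After move 1 (U):
3 4 8
2 7 0
5 6 1

After move 2 (L):
3 4 8
2 0 7
5 6 1

After move 3 (D):
3 4 8
2 6 7
5 0 1

After move 4 (U):
3 4 8
2 0 7
5 6 1

After move 5 (R):
3 4 8
2 7 0
5 6 1

After move 6 (U):
3 4 0
2 7 8
5 6 1

After move 7 (L):
3 0 4
2 7 8
5 6 1

After move 8 (L):
0 3 4
2 7 8
5 6 1

After move 9 (D):
2 3 4
0 7 8
5 6 1

After move 10 (D):
2 3 4
5 7 8
0 6 1

After move 11 (U):
2 3 4
0 7 8
5 6 1

After move 12 (D):
2 3 4
5 7 8
0 6 1

Answer: 2 3 4
5 7 8
0 6 1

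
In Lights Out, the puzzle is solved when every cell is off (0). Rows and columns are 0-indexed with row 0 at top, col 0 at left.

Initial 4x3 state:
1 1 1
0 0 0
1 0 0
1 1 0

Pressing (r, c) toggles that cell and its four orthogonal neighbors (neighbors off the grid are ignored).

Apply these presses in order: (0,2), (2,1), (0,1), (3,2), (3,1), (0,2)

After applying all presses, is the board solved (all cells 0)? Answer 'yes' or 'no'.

Answer: yes

Derivation:
After press 1 at (0,2):
1 0 0
0 0 1
1 0 0
1 1 0

After press 2 at (2,1):
1 0 0
0 1 1
0 1 1
1 0 0

After press 3 at (0,1):
0 1 1
0 0 1
0 1 1
1 0 0

After press 4 at (3,2):
0 1 1
0 0 1
0 1 0
1 1 1

After press 5 at (3,1):
0 1 1
0 0 1
0 0 0
0 0 0

After press 6 at (0,2):
0 0 0
0 0 0
0 0 0
0 0 0

Lights still on: 0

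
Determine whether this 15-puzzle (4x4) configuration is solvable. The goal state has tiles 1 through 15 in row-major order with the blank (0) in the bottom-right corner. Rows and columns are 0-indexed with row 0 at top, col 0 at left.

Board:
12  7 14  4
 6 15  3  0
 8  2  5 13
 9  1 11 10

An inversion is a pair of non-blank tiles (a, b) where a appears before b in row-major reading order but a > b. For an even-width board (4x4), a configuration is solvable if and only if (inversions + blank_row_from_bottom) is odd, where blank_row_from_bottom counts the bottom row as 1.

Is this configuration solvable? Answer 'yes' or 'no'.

Answer: no

Derivation:
Inversions: 57
Blank is in row 1 (0-indexed from top), which is row 3 counting from the bottom (bottom = 1).
57 + 3 = 60, which is even, so the puzzle is not solvable.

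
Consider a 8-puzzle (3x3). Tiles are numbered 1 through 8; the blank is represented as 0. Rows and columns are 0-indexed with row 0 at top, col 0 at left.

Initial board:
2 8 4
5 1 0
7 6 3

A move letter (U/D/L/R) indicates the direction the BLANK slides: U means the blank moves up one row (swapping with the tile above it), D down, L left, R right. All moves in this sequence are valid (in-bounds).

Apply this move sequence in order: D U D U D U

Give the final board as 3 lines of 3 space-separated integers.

Answer: 2 8 4
5 1 0
7 6 3

Derivation:
After move 1 (D):
2 8 4
5 1 3
7 6 0

After move 2 (U):
2 8 4
5 1 0
7 6 3

After move 3 (D):
2 8 4
5 1 3
7 6 0

After move 4 (U):
2 8 4
5 1 0
7 6 3

After move 5 (D):
2 8 4
5 1 3
7 6 0

After move 6 (U):
2 8 4
5 1 0
7 6 3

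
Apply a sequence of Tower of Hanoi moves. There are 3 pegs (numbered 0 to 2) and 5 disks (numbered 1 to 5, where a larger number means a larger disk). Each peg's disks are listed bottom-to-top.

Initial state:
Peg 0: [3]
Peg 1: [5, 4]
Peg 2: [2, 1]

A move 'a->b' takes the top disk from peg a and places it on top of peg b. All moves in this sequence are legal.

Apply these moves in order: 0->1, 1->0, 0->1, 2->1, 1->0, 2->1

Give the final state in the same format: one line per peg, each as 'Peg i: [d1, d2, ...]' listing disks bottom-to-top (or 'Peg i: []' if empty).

After move 1 (0->1):
Peg 0: []
Peg 1: [5, 4, 3]
Peg 2: [2, 1]

After move 2 (1->0):
Peg 0: [3]
Peg 1: [5, 4]
Peg 2: [2, 1]

After move 3 (0->1):
Peg 0: []
Peg 1: [5, 4, 3]
Peg 2: [2, 1]

After move 4 (2->1):
Peg 0: []
Peg 1: [5, 4, 3, 1]
Peg 2: [2]

After move 5 (1->0):
Peg 0: [1]
Peg 1: [5, 4, 3]
Peg 2: [2]

After move 6 (2->1):
Peg 0: [1]
Peg 1: [5, 4, 3, 2]
Peg 2: []

Answer: Peg 0: [1]
Peg 1: [5, 4, 3, 2]
Peg 2: []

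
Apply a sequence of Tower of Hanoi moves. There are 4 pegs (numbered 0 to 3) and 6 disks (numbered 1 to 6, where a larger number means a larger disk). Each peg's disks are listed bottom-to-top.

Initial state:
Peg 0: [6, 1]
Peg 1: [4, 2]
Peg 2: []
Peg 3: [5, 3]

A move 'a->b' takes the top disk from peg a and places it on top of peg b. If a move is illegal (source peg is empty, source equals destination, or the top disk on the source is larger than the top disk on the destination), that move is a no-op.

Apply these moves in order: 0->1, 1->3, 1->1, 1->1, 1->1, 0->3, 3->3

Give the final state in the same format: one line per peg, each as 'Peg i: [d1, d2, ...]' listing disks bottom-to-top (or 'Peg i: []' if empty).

Answer: Peg 0: [6]
Peg 1: [4, 2]
Peg 2: []
Peg 3: [5, 3, 1]

Derivation:
After move 1 (0->1):
Peg 0: [6]
Peg 1: [4, 2, 1]
Peg 2: []
Peg 3: [5, 3]

After move 2 (1->3):
Peg 0: [6]
Peg 1: [4, 2]
Peg 2: []
Peg 3: [5, 3, 1]

After move 3 (1->1):
Peg 0: [6]
Peg 1: [4, 2]
Peg 2: []
Peg 3: [5, 3, 1]

After move 4 (1->1):
Peg 0: [6]
Peg 1: [4, 2]
Peg 2: []
Peg 3: [5, 3, 1]

After move 5 (1->1):
Peg 0: [6]
Peg 1: [4, 2]
Peg 2: []
Peg 3: [5, 3, 1]

After move 6 (0->3):
Peg 0: [6]
Peg 1: [4, 2]
Peg 2: []
Peg 3: [5, 3, 1]

After move 7 (3->3):
Peg 0: [6]
Peg 1: [4, 2]
Peg 2: []
Peg 3: [5, 3, 1]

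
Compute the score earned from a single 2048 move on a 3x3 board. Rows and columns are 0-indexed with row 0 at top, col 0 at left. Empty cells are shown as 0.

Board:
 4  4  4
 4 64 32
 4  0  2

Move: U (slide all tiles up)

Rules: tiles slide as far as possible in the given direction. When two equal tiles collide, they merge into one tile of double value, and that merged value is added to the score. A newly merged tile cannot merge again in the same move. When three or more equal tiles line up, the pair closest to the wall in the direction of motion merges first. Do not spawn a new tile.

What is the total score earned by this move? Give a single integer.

Slide up:
col 0: [4, 4, 4] -> [8, 4, 0]  score +8 (running 8)
col 1: [4, 64, 0] -> [4, 64, 0]  score +0 (running 8)
col 2: [4, 32, 2] -> [4, 32, 2]  score +0 (running 8)
Board after move:
 8  4  4
 4 64 32
 0  0  2

Answer: 8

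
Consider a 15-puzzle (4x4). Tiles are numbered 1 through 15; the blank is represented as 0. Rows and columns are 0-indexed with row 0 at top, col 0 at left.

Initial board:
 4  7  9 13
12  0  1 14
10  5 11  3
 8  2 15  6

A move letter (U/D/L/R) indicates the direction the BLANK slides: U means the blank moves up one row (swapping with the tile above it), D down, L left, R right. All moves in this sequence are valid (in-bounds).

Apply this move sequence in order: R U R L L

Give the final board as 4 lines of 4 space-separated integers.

Answer:  4  0  7 13
12  1  9 14
10  5 11  3
 8  2 15  6

Derivation:
After move 1 (R):
 4  7  9 13
12  1  0 14
10  5 11  3
 8  2 15  6

After move 2 (U):
 4  7  0 13
12  1  9 14
10  5 11  3
 8  2 15  6

After move 3 (R):
 4  7 13  0
12  1  9 14
10  5 11  3
 8  2 15  6

After move 4 (L):
 4  7  0 13
12  1  9 14
10  5 11  3
 8  2 15  6

After move 5 (L):
 4  0  7 13
12  1  9 14
10  5 11  3
 8  2 15  6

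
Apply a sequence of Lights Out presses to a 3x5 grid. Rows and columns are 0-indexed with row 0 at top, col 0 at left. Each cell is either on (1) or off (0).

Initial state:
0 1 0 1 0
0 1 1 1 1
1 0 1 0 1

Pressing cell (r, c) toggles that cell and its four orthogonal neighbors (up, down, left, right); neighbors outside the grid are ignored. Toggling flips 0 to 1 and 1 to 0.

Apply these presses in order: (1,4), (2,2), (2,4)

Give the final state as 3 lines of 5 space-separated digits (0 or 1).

Answer: 0 1 0 1 1
0 1 0 0 1
1 1 0 0 1

Derivation:
After press 1 at (1,4):
0 1 0 1 1
0 1 1 0 0
1 0 1 0 0

After press 2 at (2,2):
0 1 0 1 1
0 1 0 0 0
1 1 0 1 0

After press 3 at (2,4):
0 1 0 1 1
0 1 0 0 1
1 1 0 0 1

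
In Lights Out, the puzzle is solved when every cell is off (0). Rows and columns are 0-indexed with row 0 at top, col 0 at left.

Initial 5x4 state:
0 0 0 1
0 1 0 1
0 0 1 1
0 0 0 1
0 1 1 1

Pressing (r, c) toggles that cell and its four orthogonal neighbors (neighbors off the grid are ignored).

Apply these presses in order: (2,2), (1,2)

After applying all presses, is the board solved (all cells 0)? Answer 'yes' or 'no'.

After press 1 at (2,2):
0 0 0 1
0 1 1 1
0 1 0 0
0 0 1 1
0 1 1 1

After press 2 at (1,2):
0 0 1 1
0 0 0 0
0 1 1 0
0 0 1 1
0 1 1 1

Lights still on: 9

Answer: no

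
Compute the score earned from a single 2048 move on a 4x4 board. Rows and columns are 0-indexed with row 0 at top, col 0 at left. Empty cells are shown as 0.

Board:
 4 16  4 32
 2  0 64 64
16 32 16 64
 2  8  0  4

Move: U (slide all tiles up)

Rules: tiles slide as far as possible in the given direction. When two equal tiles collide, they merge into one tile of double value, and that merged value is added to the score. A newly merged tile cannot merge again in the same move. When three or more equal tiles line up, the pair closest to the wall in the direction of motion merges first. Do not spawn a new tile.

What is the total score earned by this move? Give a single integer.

Answer: 128

Derivation:
Slide up:
col 0: [4, 2, 16, 2] -> [4, 2, 16, 2]  score +0 (running 0)
col 1: [16, 0, 32, 8] -> [16, 32, 8, 0]  score +0 (running 0)
col 2: [4, 64, 16, 0] -> [4, 64, 16, 0]  score +0 (running 0)
col 3: [32, 64, 64, 4] -> [32, 128, 4, 0]  score +128 (running 128)
Board after move:
  4  16   4  32
  2  32  64 128
 16   8  16   4
  2   0   0   0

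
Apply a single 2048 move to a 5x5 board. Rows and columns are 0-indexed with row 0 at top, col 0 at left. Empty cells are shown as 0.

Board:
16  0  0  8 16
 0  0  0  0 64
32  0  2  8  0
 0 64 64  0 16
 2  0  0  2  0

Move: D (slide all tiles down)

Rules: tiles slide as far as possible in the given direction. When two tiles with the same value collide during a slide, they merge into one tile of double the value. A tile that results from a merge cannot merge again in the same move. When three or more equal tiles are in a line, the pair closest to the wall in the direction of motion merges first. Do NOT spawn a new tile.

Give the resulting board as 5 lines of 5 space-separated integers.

Answer:  0  0  0  0  0
 0  0  0  0  0
16  0  0  0 16
32  0  2 16 64
 2 64 64  2 16

Derivation:
Slide down:
col 0: [16, 0, 32, 0, 2] -> [0, 0, 16, 32, 2]
col 1: [0, 0, 0, 64, 0] -> [0, 0, 0, 0, 64]
col 2: [0, 0, 2, 64, 0] -> [0, 0, 0, 2, 64]
col 3: [8, 0, 8, 0, 2] -> [0, 0, 0, 16, 2]
col 4: [16, 64, 0, 16, 0] -> [0, 0, 16, 64, 16]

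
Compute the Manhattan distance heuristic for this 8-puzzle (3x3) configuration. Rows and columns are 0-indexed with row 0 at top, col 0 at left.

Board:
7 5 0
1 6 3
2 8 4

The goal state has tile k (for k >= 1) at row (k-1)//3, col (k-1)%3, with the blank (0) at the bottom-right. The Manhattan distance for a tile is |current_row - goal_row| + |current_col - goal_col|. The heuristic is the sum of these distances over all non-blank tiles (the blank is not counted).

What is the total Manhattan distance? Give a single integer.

Answer: 12

Derivation:
Tile 7: (0,0)->(2,0) = 2
Tile 5: (0,1)->(1,1) = 1
Tile 1: (1,0)->(0,0) = 1
Tile 6: (1,1)->(1,2) = 1
Tile 3: (1,2)->(0,2) = 1
Tile 2: (2,0)->(0,1) = 3
Tile 8: (2,1)->(2,1) = 0
Tile 4: (2,2)->(1,0) = 3
Sum: 2 + 1 + 1 + 1 + 1 + 3 + 0 + 3 = 12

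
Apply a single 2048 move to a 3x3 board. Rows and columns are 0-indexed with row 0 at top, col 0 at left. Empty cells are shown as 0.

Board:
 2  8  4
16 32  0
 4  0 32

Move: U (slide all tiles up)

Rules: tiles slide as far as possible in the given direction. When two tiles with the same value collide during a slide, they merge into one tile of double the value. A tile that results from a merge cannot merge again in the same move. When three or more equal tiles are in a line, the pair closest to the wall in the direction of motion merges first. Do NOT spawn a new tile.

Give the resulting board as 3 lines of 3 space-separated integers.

Answer:  2  8  4
16 32 32
 4  0  0

Derivation:
Slide up:
col 0: [2, 16, 4] -> [2, 16, 4]
col 1: [8, 32, 0] -> [8, 32, 0]
col 2: [4, 0, 32] -> [4, 32, 0]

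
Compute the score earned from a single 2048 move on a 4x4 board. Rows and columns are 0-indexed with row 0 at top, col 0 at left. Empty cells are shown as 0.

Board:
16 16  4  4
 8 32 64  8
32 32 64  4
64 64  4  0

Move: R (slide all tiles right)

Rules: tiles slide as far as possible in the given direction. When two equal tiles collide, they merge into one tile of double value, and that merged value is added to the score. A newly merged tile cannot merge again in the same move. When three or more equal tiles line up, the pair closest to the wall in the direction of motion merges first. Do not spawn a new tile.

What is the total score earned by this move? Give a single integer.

Answer: 232

Derivation:
Slide right:
row 0: [16, 16, 4, 4] -> [0, 0, 32, 8]  score +40 (running 40)
row 1: [8, 32, 64, 8] -> [8, 32, 64, 8]  score +0 (running 40)
row 2: [32, 32, 64, 4] -> [0, 64, 64, 4]  score +64 (running 104)
row 3: [64, 64, 4, 0] -> [0, 0, 128, 4]  score +128 (running 232)
Board after move:
  0   0  32   8
  8  32  64   8
  0  64  64   4
  0   0 128   4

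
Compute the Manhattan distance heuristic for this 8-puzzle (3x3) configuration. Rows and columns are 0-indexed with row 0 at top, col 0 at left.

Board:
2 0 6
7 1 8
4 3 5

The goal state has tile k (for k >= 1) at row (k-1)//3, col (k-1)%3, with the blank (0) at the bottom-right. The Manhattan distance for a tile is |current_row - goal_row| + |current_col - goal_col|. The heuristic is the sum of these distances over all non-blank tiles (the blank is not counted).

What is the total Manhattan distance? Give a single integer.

Tile 2: (0,0)->(0,1) = 1
Tile 6: (0,2)->(1,2) = 1
Tile 7: (1,0)->(2,0) = 1
Tile 1: (1,1)->(0,0) = 2
Tile 8: (1,2)->(2,1) = 2
Tile 4: (2,0)->(1,0) = 1
Tile 3: (2,1)->(0,2) = 3
Tile 5: (2,2)->(1,1) = 2
Sum: 1 + 1 + 1 + 2 + 2 + 1 + 3 + 2 = 13

Answer: 13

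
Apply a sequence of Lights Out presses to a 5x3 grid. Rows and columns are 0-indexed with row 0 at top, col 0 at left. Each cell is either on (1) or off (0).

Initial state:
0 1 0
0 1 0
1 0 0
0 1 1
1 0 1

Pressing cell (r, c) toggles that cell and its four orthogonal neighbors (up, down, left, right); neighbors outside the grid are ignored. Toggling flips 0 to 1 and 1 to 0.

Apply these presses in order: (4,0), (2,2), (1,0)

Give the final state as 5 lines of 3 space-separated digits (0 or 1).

After press 1 at (4,0):
0 1 0
0 1 0
1 0 0
1 1 1
0 1 1

After press 2 at (2,2):
0 1 0
0 1 1
1 1 1
1 1 0
0 1 1

After press 3 at (1,0):
1 1 0
1 0 1
0 1 1
1 1 0
0 1 1

Answer: 1 1 0
1 0 1
0 1 1
1 1 0
0 1 1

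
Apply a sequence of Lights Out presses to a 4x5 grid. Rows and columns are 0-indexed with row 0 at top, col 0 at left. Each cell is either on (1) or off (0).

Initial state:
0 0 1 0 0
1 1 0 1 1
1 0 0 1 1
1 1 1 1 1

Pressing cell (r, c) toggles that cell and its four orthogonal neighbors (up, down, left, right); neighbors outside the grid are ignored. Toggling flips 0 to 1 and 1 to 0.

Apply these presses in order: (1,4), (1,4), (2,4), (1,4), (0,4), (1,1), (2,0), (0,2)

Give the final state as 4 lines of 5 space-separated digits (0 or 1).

After press 1 at (1,4):
0 0 1 0 1
1 1 0 0 0
1 0 0 1 0
1 1 1 1 1

After press 2 at (1,4):
0 0 1 0 0
1 1 0 1 1
1 0 0 1 1
1 1 1 1 1

After press 3 at (2,4):
0 0 1 0 0
1 1 0 1 0
1 0 0 0 0
1 1 1 1 0

After press 4 at (1,4):
0 0 1 0 1
1 1 0 0 1
1 0 0 0 1
1 1 1 1 0

After press 5 at (0,4):
0 0 1 1 0
1 1 0 0 0
1 0 0 0 1
1 1 1 1 0

After press 6 at (1,1):
0 1 1 1 0
0 0 1 0 0
1 1 0 0 1
1 1 1 1 0

After press 7 at (2,0):
0 1 1 1 0
1 0 1 0 0
0 0 0 0 1
0 1 1 1 0

After press 8 at (0,2):
0 0 0 0 0
1 0 0 0 0
0 0 0 0 1
0 1 1 1 0

Answer: 0 0 0 0 0
1 0 0 0 0
0 0 0 0 1
0 1 1 1 0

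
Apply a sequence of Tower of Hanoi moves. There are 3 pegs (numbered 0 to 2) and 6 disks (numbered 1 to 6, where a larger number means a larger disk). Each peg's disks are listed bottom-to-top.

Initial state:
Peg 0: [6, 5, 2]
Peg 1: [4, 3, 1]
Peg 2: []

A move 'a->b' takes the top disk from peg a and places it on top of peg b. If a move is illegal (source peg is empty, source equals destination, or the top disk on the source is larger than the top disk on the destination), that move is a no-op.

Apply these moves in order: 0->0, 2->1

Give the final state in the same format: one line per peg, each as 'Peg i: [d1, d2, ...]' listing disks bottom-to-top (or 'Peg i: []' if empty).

Answer: Peg 0: [6, 5, 2]
Peg 1: [4, 3, 1]
Peg 2: []

Derivation:
After move 1 (0->0):
Peg 0: [6, 5, 2]
Peg 1: [4, 3, 1]
Peg 2: []

After move 2 (2->1):
Peg 0: [6, 5, 2]
Peg 1: [4, 3, 1]
Peg 2: []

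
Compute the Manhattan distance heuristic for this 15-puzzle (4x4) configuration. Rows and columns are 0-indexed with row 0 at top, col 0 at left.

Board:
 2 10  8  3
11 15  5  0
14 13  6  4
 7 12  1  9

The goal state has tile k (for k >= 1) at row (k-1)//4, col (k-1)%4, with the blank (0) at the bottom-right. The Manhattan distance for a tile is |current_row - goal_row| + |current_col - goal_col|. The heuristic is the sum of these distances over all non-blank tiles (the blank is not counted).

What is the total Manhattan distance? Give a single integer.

Tile 2: at (0,0), goal (0,1), distance |0-0|+|0-1| = 1
Tile 10: at (0,1), goal (2,1), distance |0-2|+|1-1| = 2
Tile 8: at (0,2), goal (1,3), distance |0-1|+|2-3| = 2
Tile 3: at (0,3), goal (0,2), distance |0-0|+|3-2| = 1
Tile 11: at (1,0), goal (2,2), distance |1-2|+|0-2| = 3
Tile 15: at (1,1), goal (3,2), distance |1-3|+|1-2| = 3
Tile 5: at (1,2), goal (1,0), distance |1-1|+|2-0| = 2
Tile 14: at (2,0), goal (3,1), distance |2-3|+|0-1| = 2
Tile 13: at (2,1), goal (3,0), distance |2-3|+|1-0| = 2
Tile 6: at (2,2), goal (1,1), distance |2-1|+|2-1| = 2
Tile 4: at (2,3), goal (0,3), distance |2-0|+|3-3| = 2
Tile 7: at (3,0), goal (1,2), distance |3-1|+|0-2| = 4
Tile 12: at (3,1), goal (2,3), distance |3-2|+|1-3| = 3
Tile 1: at (3,2), goal (0,0), distance |3-0|+|2-0| = 5
Tile 9: at (3,3), goal (2,0), distance |3-2|+|3-0| = 4
Sum: 1 + 2 + 2 + 1 + 3 + 3 + 2 + 2 + 2 + 2 + 2 + 4 + 3 + 5 + 4 = 38

Answer: 38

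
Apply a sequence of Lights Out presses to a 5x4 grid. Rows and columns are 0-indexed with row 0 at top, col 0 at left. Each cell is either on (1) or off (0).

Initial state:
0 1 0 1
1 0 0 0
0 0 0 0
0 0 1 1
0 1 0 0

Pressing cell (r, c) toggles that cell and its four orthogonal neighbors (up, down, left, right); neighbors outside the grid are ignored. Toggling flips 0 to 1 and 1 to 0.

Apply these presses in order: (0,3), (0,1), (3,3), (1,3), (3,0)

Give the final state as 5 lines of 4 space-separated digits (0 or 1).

After press 1 at (0,3):
0 1 1 0
1 0 0 1
0 0 0 0
0 0 1 1
0 1 0 0

After press 2 at (0,1):
1 0 0 0
1 1 0 1
0 0 0 0
0 0 1 1
0 1 0 0

After press 3 at (3,3):
1 0 0 0
1 1 0 1
0 0 0 1
0 0 0 0
0 1 0 1

After press 4 at (1,3):
1 0 0 1
1 1 1 0
0 0 0 0
0 0 0 0
0 1 0 1

After press 5 at (3,0):
1 0 0 1
1 1 1 0
1 0 0 0
1 1 0 0
1 1 0 1

Answer: 1 0 0 1
1 1 1 0
1 0 0 0
1 1 0 0
1 1 0 1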